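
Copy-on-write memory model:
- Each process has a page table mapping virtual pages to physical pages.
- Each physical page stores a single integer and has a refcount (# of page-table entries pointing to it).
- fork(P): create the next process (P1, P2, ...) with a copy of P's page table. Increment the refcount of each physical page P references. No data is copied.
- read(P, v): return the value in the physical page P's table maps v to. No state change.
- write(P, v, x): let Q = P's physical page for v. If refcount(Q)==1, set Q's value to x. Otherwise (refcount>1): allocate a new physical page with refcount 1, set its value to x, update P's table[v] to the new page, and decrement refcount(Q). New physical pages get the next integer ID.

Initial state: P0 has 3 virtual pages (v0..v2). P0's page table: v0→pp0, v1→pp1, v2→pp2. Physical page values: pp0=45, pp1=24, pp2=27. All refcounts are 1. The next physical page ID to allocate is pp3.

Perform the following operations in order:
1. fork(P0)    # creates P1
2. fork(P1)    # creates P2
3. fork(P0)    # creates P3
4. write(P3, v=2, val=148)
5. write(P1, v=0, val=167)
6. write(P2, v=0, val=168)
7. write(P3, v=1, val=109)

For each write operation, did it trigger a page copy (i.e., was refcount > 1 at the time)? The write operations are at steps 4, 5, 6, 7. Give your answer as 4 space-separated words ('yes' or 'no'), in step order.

Op 1: fork(P0) -> P1. 3 ppages; refcounts: pp0:2 pp1:2 pp2:2
Op 2: fork(P1) -> P2. 3 ppages; refcounts: pp0:3 pp1:3 pp2:3
Op 3: fork(P0) -> P3. 3 ppages; refcounts: pp0:4 pp1:4 pp2:4
Op 4: write(P3, v2, 148). refcount(pp2)=4>1 -> COPY to pp3. 4 ppages; refcounts: pp0:4 pp1:4 pp2:3 pp3:1
Op 5: write(P1, v0, 167). refcount(pp0)=4>1 -> COPY to pp4. 5 ppages; refcounts: pp0:3 pp1:4 pp2:3 pp3:1 pp4:1
Op 6: write(P2, v0, 168). refcount(pp0)=3>1 -> COPY to pp5. 6 ppages; refcounts: pp0:2 pp1:4 pp2:3 pp3:1 pp4:1 pp5:1
Op 7: write(P3, v1, 109). refcount(pp1)=4>1 -> COPY to pp6. 7 ppages; refcounts: pp0:2 pp1:3 pp2:3 pp3:1 pp4:1 pp5:1 pp6:1

yes yes yes yes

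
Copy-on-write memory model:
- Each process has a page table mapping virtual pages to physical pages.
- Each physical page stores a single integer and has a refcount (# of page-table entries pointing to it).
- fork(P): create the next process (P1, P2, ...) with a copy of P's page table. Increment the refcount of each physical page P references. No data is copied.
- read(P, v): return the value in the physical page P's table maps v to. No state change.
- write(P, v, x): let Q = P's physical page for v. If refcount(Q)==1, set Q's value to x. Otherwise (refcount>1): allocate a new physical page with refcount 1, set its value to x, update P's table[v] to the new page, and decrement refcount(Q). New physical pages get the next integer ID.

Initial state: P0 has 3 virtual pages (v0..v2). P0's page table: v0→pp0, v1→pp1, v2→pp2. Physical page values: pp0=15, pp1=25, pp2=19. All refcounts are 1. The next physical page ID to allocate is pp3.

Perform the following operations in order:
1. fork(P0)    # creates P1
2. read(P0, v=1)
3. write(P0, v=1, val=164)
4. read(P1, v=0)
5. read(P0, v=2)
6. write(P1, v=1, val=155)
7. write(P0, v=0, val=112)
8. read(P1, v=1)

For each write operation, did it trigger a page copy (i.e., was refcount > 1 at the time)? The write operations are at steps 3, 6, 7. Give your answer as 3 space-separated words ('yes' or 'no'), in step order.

Op 1: fork(P0) -> P1. 3 ppages; refcounts: pp0:2 pp1:2 pp2:2
Op 2: read(P0, v1) -> 25. No state change.
Op 3: write(P0, v1, 164). refcount(pp1)=2>1 -> COPY to pp3. 4 ppages; refcounts: pp0:2 pp1:1 pp2:2 pp3:1
Op 4: read(P1, v0) -> 15. No state change.
Op 5: read(P0, v2) -> 19. No state change.
Op 6: write(P1, v1, 155). refcount(pp1)=1 -> write in place. 4 ppages; refcounts: pp0:2 pp1:1 pp2:2 pp3:1
Op 7: write(P0, v0, 112). refcount(pp0)=2>1 -> COPY to pp4. 5 ppages; refcounts: pp0:1 pp1:1 pp2:2 pp3:1 pp4:1
Op 8: read(P1, v1) -> 155. No state change.

yes no yes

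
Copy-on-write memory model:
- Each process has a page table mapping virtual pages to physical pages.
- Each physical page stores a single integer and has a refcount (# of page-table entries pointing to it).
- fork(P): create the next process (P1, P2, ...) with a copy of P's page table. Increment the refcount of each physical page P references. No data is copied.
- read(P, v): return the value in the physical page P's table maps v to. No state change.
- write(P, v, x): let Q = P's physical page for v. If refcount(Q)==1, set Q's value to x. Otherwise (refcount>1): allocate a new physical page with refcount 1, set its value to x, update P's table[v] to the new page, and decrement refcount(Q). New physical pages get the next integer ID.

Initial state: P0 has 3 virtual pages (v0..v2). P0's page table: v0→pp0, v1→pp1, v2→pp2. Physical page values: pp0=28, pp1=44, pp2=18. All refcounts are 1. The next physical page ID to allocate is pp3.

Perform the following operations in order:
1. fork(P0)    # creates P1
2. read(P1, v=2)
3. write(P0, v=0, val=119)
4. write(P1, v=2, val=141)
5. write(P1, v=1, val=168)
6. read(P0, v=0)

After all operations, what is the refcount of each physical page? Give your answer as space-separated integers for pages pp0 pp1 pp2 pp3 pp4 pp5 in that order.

Answer: 1 1 1 1 1 1

Derivation:
Op 1: fork(P0) -> P1. 3 ppages; refcounts: pp0:2 pp1:2 pp2:2
Op 2: read(P1, v2) -> 18. No state change.
Op 3: write(P0, v0, 119). refcount(pp0)=2>1 -> COPY to pp3. 4 ppages; refcounts: pp0:1 pp1:2 pp2:2 pp3:1
Op 4: write(P1, v2, 141). refcount(pp2)=2>1 -> COPY to pp4. 5 ppages; refcounts: pp0:1 pp1:2 pp2:1 pp3:1 pp4:1
Op 5: write(P1, v1, 168). refcount(pp1)=2>1 -> COPY to pp5. 6 ppages; refcounts: pp0:1 pp1:1 pp2:1 pp3:1 pp4:1 pp5:1
Op 6: read(P0, v0) -> 119. No state change.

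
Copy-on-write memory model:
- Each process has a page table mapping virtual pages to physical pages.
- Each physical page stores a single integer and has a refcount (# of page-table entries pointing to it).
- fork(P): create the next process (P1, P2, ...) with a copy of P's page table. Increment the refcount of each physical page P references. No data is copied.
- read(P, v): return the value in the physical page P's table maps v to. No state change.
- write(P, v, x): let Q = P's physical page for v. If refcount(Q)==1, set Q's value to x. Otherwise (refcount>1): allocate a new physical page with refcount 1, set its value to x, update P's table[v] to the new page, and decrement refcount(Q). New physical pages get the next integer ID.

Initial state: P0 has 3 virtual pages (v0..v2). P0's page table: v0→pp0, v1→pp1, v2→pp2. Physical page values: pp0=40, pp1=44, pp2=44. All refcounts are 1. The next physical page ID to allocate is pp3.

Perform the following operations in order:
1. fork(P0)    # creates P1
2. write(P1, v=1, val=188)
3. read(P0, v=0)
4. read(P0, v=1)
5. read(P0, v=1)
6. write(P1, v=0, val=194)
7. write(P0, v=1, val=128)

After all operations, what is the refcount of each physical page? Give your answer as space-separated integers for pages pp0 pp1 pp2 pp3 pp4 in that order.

Answer: 1 1 2 1 1

Derivation:
Op 1: fork(P0) -> P1. 3 ppages; refcounts: pp0:2 pp1:2 pp2:2
Op 2: write(P1, v1, 188). refcount(pp1)=2>1 -> COPY to pp3. 4 ppages; refcounts: pp0:2 pp1:1 pp2:2 pp3:1
Op 3: read(P0, v0) -> 40. No state change.
Op 4: read(P0, v1) -> 44. No state change.
Op 5: read(P0, v1) -> 44. No state change.
Op 6: write(P1, v0, 194). refcount(pp0)=2>1 -> COPY to pp4. 5 ppages; refcounts: pp0:1 pp1:1 pp2:2 pp3:1 pp4:1
Op 7: write(P0, v1, 128). refcount(pp1)=1 -> write in place. 5 ppages; refcounts: pp0:1 pp1:1 pp2:2 pp3:1 pp4:1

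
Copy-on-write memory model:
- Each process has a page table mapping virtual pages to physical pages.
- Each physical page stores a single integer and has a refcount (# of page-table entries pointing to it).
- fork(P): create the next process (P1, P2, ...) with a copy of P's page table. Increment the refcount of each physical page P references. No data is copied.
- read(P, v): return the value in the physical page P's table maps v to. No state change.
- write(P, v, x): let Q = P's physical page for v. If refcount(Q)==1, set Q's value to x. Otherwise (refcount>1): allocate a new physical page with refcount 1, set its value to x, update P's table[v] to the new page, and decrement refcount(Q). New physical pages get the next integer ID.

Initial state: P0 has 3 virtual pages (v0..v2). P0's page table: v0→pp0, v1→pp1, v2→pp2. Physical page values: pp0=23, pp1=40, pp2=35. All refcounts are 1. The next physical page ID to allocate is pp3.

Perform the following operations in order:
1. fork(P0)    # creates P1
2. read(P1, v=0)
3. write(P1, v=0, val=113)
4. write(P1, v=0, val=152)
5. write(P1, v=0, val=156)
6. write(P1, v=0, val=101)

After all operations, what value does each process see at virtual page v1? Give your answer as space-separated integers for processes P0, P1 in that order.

Op 1: fork(P0) -> P1. 3 ppages; refcounts: pp0:2 pp1:2 pp2:2
Op 2: read(P1, v0) -> 23. No state change.
Op 3: write(P1, v0, 113). refcount(pp0)=2>1 -> COPY to pp3. 4 ppages; refcounts: pp0:1 pp1:2 pp2:2 pp3:1
Op 4: write(P1, v0, 152). refcount(pp3)=1 -> write in place. 4 ppages; refcounts: pp0:1 pp1:2 pp2:2 pp3:1
Op 5: write(P1, v0, 156). refcount(pp3)=1 -> write in place. 4 ppages; refcounts: pp0:1 pp1:2 pp2:2 pp3:1
Op 6: write(P1, v0, 101). refcount(pp3)=1 -> write in place. 4 ppages; refcounts: pp0:1 pp1:2 pp2:2 pp3:1
P0: v1 -> pp1 = 40
P1: v1 -> pp1 = 40

Answer: 40 40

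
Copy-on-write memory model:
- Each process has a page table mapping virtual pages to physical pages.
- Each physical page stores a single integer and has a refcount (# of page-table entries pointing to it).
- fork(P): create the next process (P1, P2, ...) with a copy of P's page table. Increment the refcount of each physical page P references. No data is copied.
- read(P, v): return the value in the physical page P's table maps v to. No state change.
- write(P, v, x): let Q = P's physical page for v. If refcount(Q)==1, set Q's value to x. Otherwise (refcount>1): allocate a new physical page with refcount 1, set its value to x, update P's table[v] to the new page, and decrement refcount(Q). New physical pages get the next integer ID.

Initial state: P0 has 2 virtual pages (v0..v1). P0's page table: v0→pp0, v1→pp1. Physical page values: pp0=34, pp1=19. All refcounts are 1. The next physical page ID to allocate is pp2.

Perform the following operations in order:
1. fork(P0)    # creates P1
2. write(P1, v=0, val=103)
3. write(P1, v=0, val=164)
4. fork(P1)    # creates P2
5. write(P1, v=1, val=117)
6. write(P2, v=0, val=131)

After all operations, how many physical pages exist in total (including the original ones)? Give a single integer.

Answer: 5

Derivation:
Op 1: fork(P0) -> P1. 2 ppages; refcounts: pp0:2 pp1:2
Op 2: write(P1, v0, 103). refcount(pp0)=2>1 -> COPY to pp2. 3 ppages; refcounts: pp0:1 pp1:2 pp2:1
Op 3: write(P1, v0, 164). refcount(pp2)=1 -> write in place. 3 ppages; refcounts: pp0:1 pp1:2 pp2:1
Op 4: fork(P1) -> P2. 3 ppages; refcounts: pp0:1 pp1:3 pp2:2
Op 5: write(P1, v1, 117). refcount(pp1)=3>1 -> COPY to pp3. 4 ppages; refcounts: pp0:1 pp1:2 pp2:2 pp3:1
Op 6: write(P2, v0, 131). refcount(pp2)=2>1 -> COPY to pp4. 5 ppages; refcounts: pp0:1 pp1:2 pp2:1 pp3:1 pp4:1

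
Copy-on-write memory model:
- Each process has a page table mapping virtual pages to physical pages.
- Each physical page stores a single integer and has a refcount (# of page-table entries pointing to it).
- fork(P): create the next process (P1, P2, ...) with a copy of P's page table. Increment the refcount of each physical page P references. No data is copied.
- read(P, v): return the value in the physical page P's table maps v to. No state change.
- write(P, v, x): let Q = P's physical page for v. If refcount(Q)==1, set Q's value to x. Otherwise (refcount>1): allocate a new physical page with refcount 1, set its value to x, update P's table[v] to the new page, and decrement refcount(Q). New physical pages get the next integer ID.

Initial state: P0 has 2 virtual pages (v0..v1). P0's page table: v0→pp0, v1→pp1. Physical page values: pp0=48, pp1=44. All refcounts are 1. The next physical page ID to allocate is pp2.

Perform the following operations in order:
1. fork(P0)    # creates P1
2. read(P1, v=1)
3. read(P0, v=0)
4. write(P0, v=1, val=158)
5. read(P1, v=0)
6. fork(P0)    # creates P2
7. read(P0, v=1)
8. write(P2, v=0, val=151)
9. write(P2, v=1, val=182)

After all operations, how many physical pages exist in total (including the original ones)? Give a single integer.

Answer: 5

Derivation:
Op 1: fork(P0) -> P1. 2 ppages; refcounts: pp0:2 pp1:2
Op 2: read(P1, v1) -> 44. No state change.
Op 3: read(P0, v0) -> 48. No state change.
Op 4: write(P0, v1, 158). refcount(pp1)=2>1 -> COPY to pp2. 3 ppages; refcounts: pp0:2 pp1:1 pp2:1
Op 5: read(P1, v0) -> 48. No state change.
Op 6: fork(P0) -> P2. 3 ppages; refcounts: pp0:3 pp1:1 pp2:2
Op 7: read(P0, v1) -> 158. No state change.
Op 8: write(P2, v0, 151). refcount(pp0)=3>1 -> COPY to pp3. 4 ppages; refcounts: pp0:2 pp1:1 pp2:2 pp3:1
Op 9: write(P2, v1, 182). refcount(pp2)=2>1 -> COPY to pp4. 5 ppages; refcounts: pp0:2 pp1:1 pp2:1 pp3:1 pp4:1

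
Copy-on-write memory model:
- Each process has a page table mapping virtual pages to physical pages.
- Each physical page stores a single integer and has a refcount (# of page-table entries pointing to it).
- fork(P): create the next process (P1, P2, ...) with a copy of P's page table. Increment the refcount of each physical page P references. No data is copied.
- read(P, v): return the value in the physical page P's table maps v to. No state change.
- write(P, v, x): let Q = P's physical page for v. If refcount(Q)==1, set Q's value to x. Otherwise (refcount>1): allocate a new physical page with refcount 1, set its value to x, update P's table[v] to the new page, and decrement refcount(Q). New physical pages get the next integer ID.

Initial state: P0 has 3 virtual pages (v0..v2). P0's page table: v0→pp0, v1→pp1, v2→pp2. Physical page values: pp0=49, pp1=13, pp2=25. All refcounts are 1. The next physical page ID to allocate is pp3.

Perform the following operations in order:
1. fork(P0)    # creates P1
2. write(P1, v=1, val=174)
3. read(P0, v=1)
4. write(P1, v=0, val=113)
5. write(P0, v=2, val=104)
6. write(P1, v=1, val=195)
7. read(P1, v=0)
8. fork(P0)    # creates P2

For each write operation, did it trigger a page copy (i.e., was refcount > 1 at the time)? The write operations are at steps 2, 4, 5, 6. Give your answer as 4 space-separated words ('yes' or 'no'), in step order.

Op 1: fork(P0) -> P1. 3 ppages; refcounts: pp0:2 pp1:2 pp2:2
Op 2: write(P1, v1, 174). refcount(pp1)=2>1 -> COPY to pp3. 4 ppages; refcounts: pp0:2 pp1:1 pp2:2 pp3:1
Op 3: read(P0, v1) -> 13. No state change.
Op 4: write(P1, v0, 113). refcount(pp0)=2>1 -> COPY to pp4. 5 ppages; refcounts: pp0:1 pp1:1 pp2:2 pp3:1 pp4:1
Op 5: write(P0, v2, 104). refcount(pp2)=2>1 -> COPY to pp5. 6 ppages; refcounts: pp0:1 pp1:1 pp2:1 pp3:1 pp4:1 pp5:1
Op 6: write(P1, v1, 195). refcount(pp3)=1 -> write in place. 6 ppages; refcounts: pp0:1 pp1:1 pp2:1 pp3:1 pp4:1 pp5:1
Op 7: read(P1, v0) -> 113. No state change.
Op 8: fork(P0) -> P2. 6 ppages; refcounts: pp0:2 pp1:2 pp2:1 pp3:1 pp4:1 pp5:2

yes yes yes no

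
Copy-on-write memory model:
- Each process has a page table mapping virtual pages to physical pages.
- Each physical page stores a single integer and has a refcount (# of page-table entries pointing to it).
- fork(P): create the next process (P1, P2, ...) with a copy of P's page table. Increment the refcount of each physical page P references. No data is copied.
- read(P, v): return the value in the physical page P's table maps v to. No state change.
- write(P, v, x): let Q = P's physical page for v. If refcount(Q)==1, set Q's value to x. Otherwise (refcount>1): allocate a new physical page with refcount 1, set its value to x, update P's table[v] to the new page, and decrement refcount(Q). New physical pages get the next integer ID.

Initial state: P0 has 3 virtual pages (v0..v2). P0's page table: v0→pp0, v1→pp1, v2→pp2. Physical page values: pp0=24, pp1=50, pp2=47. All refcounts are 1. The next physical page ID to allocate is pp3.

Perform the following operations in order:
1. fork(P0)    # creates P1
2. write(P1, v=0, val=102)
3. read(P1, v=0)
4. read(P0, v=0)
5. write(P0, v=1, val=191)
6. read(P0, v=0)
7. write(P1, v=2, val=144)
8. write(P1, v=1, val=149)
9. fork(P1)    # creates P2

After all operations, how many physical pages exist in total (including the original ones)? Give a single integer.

Op 1: fork(P0) -> P1. 3 ppages; refcounts: pp0:2 pp1:2 pp2:2
Op 2: write(P1, v0, 102). refcount(pp0)=2>1 -> COPY to pp3. 4 ppages; refcounts: pp0:1 pp1:2 pp2:2 pp3:1
Op 3: read(P1, v0) -> 102. No state change.
Op 4: read(P0, v0) -> 24. No state change.
Op 5: write(P0, v1, 191). refcount(pp1)=2>1 -> COPY to pp4. 5 ppages; refcounts: pp0:1 pp1:1 pp2:2 pp3:1 pp4:1
Op 6: read(P0, v0) -> 24. No state change.
Op 7: write(P1, v2, 144). refcount(pp2)=2>1 -> COPY to pp5. 6 ppages; refcounts: pp0:1 pp1:1 pp2:1 pp3:1 pp4:1 pp5:1
Op 8: write(P1, v1, 149). refcount(pp1)=1 -> write in place. 6 ppages; refcounts: pp0:1 pp1:1 pp2:1 pp3:1 pp4:1 pp5:1
Op 9: fork(P1) -> P2. 6 ppages; refcounts: pp0:1 pp1:2 pp2:1 pp3:2 pp4:1 pp5:2

Answer: 6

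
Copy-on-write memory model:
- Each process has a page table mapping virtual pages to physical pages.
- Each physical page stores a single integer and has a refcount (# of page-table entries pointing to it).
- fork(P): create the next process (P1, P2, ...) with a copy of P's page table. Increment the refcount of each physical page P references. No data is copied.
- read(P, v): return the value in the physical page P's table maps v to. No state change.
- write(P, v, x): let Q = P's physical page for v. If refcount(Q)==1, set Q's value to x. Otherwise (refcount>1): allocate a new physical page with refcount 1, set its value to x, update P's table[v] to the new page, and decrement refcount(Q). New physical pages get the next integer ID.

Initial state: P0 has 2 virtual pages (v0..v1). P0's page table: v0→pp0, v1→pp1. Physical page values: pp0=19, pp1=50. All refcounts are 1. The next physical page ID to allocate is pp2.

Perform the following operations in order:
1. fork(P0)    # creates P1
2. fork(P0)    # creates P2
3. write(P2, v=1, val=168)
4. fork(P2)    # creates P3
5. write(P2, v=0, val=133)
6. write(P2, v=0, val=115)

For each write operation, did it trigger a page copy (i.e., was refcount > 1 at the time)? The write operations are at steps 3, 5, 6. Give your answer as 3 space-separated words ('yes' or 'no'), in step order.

Op 1: fork(P0) -> P1. 2 ppages; refcounts: pp0:2 pp1:2
Op 2: fork(P0) -> P2. 2 ppages; refcounts: pp0:3 pp1:3
Op 3: write(P2, v1, 168). refcount(pp1)=3>1 -> COPY to pp2. 3 ppages; refcounts: pp0:3 pp1:2 pp2:1
Op 4: fork(P2) -> P3. 3 ppages; refcounts: pp0:4 pp1:2 pp2:2
Op 5: write(P2, v0, 133). refcount(pp0)=4>1 -> COPY to pp3. 4 ppages; refcounts: pp0:3 pp1:2 pp2:2 pp3:1
Op 6: write(P2, v0, 115). refcount(pp3)=1 -> write in place. 4 ppages; refcounts: pp0:3 pp1:2 pp2:2 pp3:1

yes yes no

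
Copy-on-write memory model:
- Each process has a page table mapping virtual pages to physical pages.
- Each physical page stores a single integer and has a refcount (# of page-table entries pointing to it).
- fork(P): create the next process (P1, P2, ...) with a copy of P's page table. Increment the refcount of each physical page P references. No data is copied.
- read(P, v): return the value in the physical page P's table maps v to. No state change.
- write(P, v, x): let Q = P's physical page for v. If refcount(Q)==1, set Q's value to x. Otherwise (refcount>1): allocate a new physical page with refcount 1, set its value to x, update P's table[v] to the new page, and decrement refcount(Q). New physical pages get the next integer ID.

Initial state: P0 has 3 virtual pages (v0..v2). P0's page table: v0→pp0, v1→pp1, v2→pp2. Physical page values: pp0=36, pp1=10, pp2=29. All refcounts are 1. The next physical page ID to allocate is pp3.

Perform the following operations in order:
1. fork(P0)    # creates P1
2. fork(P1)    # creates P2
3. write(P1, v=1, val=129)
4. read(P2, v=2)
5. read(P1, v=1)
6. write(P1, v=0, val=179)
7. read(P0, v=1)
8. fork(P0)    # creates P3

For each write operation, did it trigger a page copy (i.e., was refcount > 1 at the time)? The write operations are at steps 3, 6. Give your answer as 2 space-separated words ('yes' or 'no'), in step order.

Op 1: fork(P0) -> P1. 3 ppages; refcounts: pp0:2 pp1:2 pp2:2
Op 2: fork(P1) -> P2. 3 ppages; refcounts: pp0:3 pp1:3 pp2:3
Op 3: write(P1, v1, 129). refcount(pp1)=3>1 -> COPY to pp3. 4 ppages; refcounts: pp0:3 pp1:2 pp2:3 pp3:1
Op 4: read(P2, v2) -> 29. No state change.
Op 5: read(P1, v1) -> 129. No state change.
Op 6: write(P1, v0, 179). refcount(pp0)=3>1 -> COPY to pp4. 5 ppages; refcounts: pp0:2 pp1:2 pp2:3 pp3:1 pp4:1
Op 7: read(P0, v1) -> 10. No state change.
Op 8: fork(P0) -> P3. 5 ppages; refcounts: pp0:3 pp1:3 pp2:4 pp3:1 pp4:1

yes yes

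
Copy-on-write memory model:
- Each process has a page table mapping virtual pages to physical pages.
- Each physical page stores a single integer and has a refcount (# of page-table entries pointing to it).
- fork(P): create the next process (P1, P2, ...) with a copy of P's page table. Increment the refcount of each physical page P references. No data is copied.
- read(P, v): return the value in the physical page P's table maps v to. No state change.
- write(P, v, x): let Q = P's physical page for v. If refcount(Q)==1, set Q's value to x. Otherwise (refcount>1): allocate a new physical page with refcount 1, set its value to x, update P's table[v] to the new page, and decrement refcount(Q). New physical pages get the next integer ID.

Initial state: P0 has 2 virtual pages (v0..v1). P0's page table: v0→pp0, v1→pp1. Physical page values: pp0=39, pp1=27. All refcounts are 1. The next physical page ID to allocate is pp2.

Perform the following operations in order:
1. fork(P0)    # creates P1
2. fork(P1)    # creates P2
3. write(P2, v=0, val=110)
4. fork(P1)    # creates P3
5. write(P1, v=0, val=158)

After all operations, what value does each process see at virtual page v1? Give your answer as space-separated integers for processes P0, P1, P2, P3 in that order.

Op 1: fork(P0) -> P1. 2 ppages; refcounts: pp0:2 pp1:2
Op 2: fork(P1) -> P2. 2 ppages; refcounts: pp0:3 pp1:3
Op 3: write(P2, v0, 110). refcount(pp0)=3>1 -> COPY to pp2. 3 ppages; refcounts: pp0:2 pp1:3 pp2:1
Op 4: fork(P1) -> P3. 3 ppages; refcounts: pp0:3 pp1:4 pp2:1
Op 5: write(P1, v0, 158). refcount(pp0)=3>1 -> COPY to pp3. 4 ppages; refcounts: pp0:2 pp1:4 pp2:1 pp3:1
P0: v1 -> pp1 = 27
P1: v1 -> pp1 = 27
P2: v1 -> pp1 = 27
P3: v1 -> pp1 = 27

Answer: 27 27 27 27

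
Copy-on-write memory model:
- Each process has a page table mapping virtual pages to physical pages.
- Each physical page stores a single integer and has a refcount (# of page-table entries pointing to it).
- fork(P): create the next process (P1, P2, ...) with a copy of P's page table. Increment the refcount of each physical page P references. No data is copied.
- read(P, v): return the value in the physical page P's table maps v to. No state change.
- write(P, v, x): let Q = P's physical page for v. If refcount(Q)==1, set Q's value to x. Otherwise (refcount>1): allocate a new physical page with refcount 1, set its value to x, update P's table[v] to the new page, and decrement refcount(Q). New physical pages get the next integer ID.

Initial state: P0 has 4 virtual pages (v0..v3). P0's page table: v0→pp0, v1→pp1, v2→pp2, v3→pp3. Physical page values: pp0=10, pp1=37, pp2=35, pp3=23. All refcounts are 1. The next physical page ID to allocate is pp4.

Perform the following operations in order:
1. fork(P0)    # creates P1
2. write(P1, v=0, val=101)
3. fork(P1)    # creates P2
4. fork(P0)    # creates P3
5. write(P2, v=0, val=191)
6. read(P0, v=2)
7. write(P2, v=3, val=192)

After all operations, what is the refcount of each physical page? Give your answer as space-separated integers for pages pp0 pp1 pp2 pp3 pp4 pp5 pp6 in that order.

Op 1: fork(P0) -> P1. 4 ppages; refcounts: pp0:2 pp1:2 pp2:2 pp3:2
Op 2: write(P1, v0, 101). refcount(pp0)=2>1 -> COPY to pp4. 5 ppages; refcounts: pp0:1 pp1:2 pp2:2 pp3:2 pp4:1
Op 3: fork(P1) -> P2. 5 ppages; refcounts: pp0:1 pp1:3 pp2:3 pp3:3 pp4:2
Op 4: fork(P0) -> P3. 5 ppages; refcounts: pp0:2 pp1:4 pp2:4 pp3:4 pp4:2
Op 5: write(P2, v0, 191). refcount(pp4)=2>1 -> COPY to pp5. 6 ppages; refcounts: pp0:2 pp1:4 pp2:4 pp3:4 pp4:1 pp5:1
Op 6: read(P0, v2) -> 35. No state change.
Op 7: write(P2, v3, 192). refcount(pp3)=4>1 -> COPY to pp6. 7 ppages; refcounts: pp0:2 pp1:4 pp2:4 pp3:3 pp4:1 pp5:1 pp6:1

Answer: 2 4 4 3 1 1 1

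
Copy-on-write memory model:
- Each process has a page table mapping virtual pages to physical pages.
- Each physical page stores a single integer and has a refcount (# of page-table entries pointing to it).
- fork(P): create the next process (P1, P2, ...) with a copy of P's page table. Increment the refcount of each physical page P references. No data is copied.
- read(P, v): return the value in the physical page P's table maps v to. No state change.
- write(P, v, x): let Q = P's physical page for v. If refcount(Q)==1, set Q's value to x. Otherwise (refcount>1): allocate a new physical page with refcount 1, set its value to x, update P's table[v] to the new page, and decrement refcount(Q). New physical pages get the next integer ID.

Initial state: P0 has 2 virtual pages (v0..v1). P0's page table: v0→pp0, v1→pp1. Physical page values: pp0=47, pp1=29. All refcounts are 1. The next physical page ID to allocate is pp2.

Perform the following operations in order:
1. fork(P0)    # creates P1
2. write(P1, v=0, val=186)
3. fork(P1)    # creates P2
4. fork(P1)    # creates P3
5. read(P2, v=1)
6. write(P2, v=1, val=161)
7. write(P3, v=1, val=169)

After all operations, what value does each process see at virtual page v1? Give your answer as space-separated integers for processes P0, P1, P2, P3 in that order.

Answer: 29 29 161 169

Derivation:
Op 1: fork(P0) -> P1. 2 ppages; refcounts: pp0:2 pp1:2
Op 2: write(P1, v0, 186). refcount(pp0)=2>1 -> COPY to pp2. 3 ppages; refcounts: pp0:1 pp1:2 pp2:1
Op 3: fork(P1) -> P2. 3 ppages; refcounts: pp0:1 pp1:3 pp2:2
Op 4: fork(P1) -> P3. 3 ppages; refcounts: pp0:1 pp1:4 pp2:3
Op 5: read(P2, v1) -> 29. No state change.
Op 6: write(P2, v1, 161). refcount(pp1)=4>1 -> COPY to pp3. 4 ppages; refcounts: pp0:1 pp1:3 pp2:3 pp3:1
Op 7: write(P3, v1, 169). refcount(pp1)=3>1 -> COPY to pp4. 5 ppages; refcounts: pp0:1 pp1:2 pp2:3 pp3:1 pp4:1
P0: v1 -> pp1 = 29
P1: v1 -> pp1 = 29
P2: v1 -> pp3 = 161
P3: v1 -> pp4 = 169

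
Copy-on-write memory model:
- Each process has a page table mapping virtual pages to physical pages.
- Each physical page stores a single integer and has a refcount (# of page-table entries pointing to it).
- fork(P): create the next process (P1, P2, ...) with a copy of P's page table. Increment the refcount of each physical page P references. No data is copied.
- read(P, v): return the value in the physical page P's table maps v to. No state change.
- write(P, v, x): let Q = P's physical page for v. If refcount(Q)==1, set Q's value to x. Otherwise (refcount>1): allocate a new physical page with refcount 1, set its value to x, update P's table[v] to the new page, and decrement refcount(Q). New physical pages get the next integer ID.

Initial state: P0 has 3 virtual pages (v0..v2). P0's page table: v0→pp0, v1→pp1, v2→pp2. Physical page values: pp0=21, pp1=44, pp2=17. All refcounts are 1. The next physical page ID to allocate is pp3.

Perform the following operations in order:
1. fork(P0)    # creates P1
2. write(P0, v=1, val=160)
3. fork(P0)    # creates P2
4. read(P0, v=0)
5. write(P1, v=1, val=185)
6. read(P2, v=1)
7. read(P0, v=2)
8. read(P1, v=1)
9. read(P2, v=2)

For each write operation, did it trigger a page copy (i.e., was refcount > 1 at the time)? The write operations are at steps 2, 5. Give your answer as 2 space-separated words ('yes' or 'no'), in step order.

Op 1: fork(P0) -> P1. 3 ppages; refcounts: pp0:2 pp1:2 pp2:2
Op 2: write(P0, v1, 160). refcount(pp1)=2>1 -> COPY to pp3. 4 ppages; refcounts: pp0:2 pp1:1 pp2:2 pp3:1
Op 3: fork(P0) -> P2. 4 ppages; refcounts: pp0:3 pp1:1 pp2:3 pp3:2
Op 4: read(P0, v0) -> 21. No state change.
Op 5: write(P1, v1, 185). refcount(pp1)=1 -> write in place. 4 ppages; refcounts: pp0:3 pp1:1 pp2:3 pp3:2
Op 6: read(P2, v1) -> 160. No state change.
Op 7: read(P0, v2) -> 17. No state change.
Op 8: read(P1, v1) -> 185. No state change.
Op 9: read(P2, v2) -> 17. No state change.

yes no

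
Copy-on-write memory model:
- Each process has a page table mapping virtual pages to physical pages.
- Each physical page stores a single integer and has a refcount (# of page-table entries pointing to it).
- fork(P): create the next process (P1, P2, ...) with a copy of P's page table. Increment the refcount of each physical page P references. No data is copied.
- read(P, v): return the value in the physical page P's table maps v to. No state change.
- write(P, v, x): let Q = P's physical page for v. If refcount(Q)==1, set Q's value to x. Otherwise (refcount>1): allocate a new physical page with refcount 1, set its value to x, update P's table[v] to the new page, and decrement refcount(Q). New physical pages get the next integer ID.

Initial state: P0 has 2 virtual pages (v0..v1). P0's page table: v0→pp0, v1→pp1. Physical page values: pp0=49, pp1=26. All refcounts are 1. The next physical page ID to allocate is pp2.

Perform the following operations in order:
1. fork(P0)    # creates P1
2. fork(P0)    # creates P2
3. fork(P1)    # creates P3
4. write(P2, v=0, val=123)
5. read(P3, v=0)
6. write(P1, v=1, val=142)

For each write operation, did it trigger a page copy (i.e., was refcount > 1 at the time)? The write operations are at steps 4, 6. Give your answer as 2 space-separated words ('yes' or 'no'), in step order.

Op 1: fork(P0) -> P1. 2 ppages; refcounts: pp0:2 pp1:2
Op 2: fork(P0) -> P2. 2 ppages; refcounts: pp0:3 pp1:3
Op 3: fork(P1) -> P3. 2 ppages; refcounts: pp0:4 pp1:4
Op 4: write(P2, v0, 123). refcount(pp0)=4>1 -> COPY to pp2. 3 ppages; refcounts: pp0:3 pp1:4 pp2:1
Op 5: read(P3, v0) -> 49. No state change.
Op 6: write(P1, v1, 142). refcount(pp1)=4>1 -> COPY to pp3. 4 ppages; refcounts: pp0:3 pp1:3 pp2:1 pp3:1

yes yes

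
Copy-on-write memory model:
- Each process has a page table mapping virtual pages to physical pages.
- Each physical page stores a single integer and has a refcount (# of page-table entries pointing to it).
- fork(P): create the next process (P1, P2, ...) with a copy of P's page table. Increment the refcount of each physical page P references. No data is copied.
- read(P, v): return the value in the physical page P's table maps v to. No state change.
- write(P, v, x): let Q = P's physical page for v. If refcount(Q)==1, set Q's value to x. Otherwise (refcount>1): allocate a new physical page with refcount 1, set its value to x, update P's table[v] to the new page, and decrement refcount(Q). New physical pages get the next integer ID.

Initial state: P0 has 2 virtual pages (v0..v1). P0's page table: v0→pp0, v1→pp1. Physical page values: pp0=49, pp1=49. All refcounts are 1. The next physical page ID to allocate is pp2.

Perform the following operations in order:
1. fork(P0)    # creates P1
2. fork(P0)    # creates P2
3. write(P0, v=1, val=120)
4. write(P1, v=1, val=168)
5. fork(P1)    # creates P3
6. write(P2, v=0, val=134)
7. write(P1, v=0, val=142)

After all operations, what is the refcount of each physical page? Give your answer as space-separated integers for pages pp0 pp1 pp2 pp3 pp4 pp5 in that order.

Answer: 2 1 1 2 1 1

Derivation:
Op 1: fork(P0) -> P1. 2 ppages; refcounts: pp0:2 pp1:2
Op 2: fork(P0) -> P2. 2 ppages; refcounts: pp0:3 pp1:3
Op 3: write(P0, v1, 120). refcount(pp1)=3>1 -> COPY to pp2. 3 ppages; refcounts: pp0:3 pp1:2 pp2:1
Op 4: write(P1, v1, 168). refcount(pp1)=2>1 -> COPY to pp3. 4 ppages; refcounts: pp0:3 pp1:1 pp2:1 pp3:1
Op 5: fork(P1) -> P3. 4 ppages; refcounts: pp0:4 pp1:1 pp2:1 pp3:2
Op 6: write(P2, v0, 134). refcount(pp0)=4>1 -> COPY to pp4. 5 ppages; refcounts: pp0:3 pp1:1 pp2:1 pp3:2 pp4:1
Op 7: write(P1, v0, 142). refcount(pp0)=3>1 -> COPY to pp5. 6 ppages; refcounts: pp0:2 pp1:1 pp2:1 pp3:2 pp4:1 pp5:1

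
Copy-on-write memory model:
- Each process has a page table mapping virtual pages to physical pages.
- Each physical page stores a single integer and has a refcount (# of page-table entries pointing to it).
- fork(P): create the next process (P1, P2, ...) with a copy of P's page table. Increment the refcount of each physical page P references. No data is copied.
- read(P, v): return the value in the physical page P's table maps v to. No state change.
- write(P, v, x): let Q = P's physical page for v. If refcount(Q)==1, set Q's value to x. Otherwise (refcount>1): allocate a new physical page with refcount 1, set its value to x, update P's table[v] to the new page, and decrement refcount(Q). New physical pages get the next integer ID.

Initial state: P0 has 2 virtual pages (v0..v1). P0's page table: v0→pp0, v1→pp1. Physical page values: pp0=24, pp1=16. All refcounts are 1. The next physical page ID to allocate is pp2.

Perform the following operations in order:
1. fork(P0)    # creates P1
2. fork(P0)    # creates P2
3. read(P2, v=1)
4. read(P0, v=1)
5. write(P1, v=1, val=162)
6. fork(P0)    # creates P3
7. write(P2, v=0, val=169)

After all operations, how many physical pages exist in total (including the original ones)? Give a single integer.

Op 1: fork(P0) -> P1. 2 ppages; refcounts: pp0:2 pp1:2
Op 2: fork(P0) -> P2. 2 ppages; refcounts: pp0:3 pp1:3
Op 3: read(P2, v1) -> 16. No state change.
Op 4: read(P0, v1) -> 16. No state change.
Op 5: write(P1, v1, 162). refcount(pp1)=3>1 -> COPY to pp2. 3 ppages; refcounts: pp0:3 pp1:2 pp2:1
Op 6: fork(P0) -> P3. 3 ppages; refcounts: pp0:4 pp1:3 pp2:1
Op 7: write(P2, v0, 169). refcount(pp0)=4>1 -> COPY to pp3. 4 ppages; refcounts: pp0:3 pp1:3 pp2:1 pp3:1

Answer: 4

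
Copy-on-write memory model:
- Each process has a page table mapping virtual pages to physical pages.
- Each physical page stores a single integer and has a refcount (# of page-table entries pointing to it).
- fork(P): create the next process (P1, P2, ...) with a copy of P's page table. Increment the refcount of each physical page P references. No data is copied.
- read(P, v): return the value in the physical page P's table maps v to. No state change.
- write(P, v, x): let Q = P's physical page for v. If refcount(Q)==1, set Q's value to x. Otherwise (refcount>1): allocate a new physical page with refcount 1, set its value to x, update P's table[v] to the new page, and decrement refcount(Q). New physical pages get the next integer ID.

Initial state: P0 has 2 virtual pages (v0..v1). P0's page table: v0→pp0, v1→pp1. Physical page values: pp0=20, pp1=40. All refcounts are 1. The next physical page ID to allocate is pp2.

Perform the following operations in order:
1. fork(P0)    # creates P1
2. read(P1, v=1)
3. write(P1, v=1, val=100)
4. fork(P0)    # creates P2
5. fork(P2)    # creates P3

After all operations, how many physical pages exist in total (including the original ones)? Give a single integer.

Op 1: fork(P0) -> P1. 2 ppages; refcounts: pp0:2 pp1:2
Op 2: read(P1, v1) -> 40. No state change.
Op 3: write(P1, v1, 100). refcount(pp1)=2>1 -> COPY to pp2. 3 ppages; refcounts: pp0:2 pp1:1 pp2:1
Op 4: fork(P0) -> P2. 3 ppages; refcounts: pp0:3 pp1:2 pp2:1
Op 5: fork(P2) -> P3. 3 ppages; refcounts: pp0:4 pp1:3 pp2:1

Answer: 3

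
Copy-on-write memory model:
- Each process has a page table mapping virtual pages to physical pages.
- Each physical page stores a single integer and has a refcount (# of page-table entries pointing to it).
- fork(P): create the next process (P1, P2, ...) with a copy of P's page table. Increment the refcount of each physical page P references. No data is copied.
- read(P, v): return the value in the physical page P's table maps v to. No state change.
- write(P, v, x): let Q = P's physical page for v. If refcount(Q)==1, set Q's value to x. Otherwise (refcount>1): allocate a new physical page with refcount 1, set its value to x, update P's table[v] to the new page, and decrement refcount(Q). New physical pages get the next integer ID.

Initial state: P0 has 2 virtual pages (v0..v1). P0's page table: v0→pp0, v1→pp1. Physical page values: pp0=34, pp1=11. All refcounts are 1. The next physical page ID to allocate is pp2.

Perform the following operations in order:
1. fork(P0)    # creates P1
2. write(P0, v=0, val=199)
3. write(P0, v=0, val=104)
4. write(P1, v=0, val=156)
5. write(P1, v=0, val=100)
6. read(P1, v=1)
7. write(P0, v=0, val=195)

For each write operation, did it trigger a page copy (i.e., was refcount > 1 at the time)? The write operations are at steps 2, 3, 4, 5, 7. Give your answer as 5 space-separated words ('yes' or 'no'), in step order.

Op 1: fork(P0) -> P1. 2 ppages; refcounts: pp0:2 pp1:2
Op 2: write(P0, v0, 199). refcount(pp0)=2>1 -> COPY to pp2. 3 ppages; refcounts: pp0:1 pp1:2 pp2:1
Op 3: write(P0, v0, 104). refcount(pp2)=1 -> write in place. 3 ppages; refcounts: pp0:1 pp1:2 pp2:1
Op 4: write(P1, v0, 156). refcount(pp0)=1 -> write in place. 3 ppages; refcounts: pp0:1 pp1:2 pp2:1
Op 5: write(P1, v0, 100). refcount(pp0)=1 -> write in place. 3 ppages; refcounts: pp0:1 pp1:2 pp2:1
Op 6: read(P1, v1) -> 11. No state change.
Op 7: write(P0, v0, 195). refcount(pp2)=1 -> write in place. 3 ppages; refcounts: pp0:1 pp1:2 pp2:1

yes no no no no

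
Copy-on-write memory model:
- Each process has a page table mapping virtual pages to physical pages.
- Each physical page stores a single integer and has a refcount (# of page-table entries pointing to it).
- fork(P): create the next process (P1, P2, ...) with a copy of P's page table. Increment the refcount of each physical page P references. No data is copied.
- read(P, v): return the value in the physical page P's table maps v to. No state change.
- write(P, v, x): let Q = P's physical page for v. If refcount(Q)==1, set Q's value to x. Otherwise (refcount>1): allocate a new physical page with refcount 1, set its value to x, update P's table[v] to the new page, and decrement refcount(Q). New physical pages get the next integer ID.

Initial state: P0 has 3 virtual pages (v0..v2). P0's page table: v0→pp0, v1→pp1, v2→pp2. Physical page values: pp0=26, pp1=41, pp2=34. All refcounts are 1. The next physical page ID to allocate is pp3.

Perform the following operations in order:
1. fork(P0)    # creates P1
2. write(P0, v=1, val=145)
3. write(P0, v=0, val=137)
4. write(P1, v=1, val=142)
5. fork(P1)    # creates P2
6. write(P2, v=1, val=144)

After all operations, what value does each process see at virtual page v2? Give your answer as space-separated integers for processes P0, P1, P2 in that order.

Answer: 34 34 34

Derivation:
Op 1: fork(P0) -> P1. 3 ppages; refcounts: pp0:2 pp1:2 pp2:2
Op 2: write(P0, v1, 145). refcount(pp1)=2>1 -> COPY to pp3. 4 ppages; refcounts: pp0:2 pp1:1 pp2:2 pp3:1
Op 3: write(P0, v0, 137). refcount(pp0)=2>1 -> COPY to pp4. 5 ppages; refcounts: pp0:1 pp1:1 pp2:2 pp3:1 pp4:1
Op 4: write(P1, v1, 142). refcount(pp1)=1 -> write in place. 5 ppages; refcounts: pp0:1 pp1:1 pp2:2 pp3:1 pp4:1
Op 5: fork(P1) -> P2. 5 ppages; refcounts: pp0:2 pp1:2 pp2:3 pp3:1 pp4:1
Op 6: write(P2, v1, 144). refcount(pp1)=2>1 -> COPY to pp5. 6 ppages; refcounts: pp0:2 pp1:1 pp2:3 pp3:1 pp4:1 pp5:1
P0: v2 -> pp2 = 34
P1: v2 -> pp2 = 34
P2: v2 -> pp2 = 34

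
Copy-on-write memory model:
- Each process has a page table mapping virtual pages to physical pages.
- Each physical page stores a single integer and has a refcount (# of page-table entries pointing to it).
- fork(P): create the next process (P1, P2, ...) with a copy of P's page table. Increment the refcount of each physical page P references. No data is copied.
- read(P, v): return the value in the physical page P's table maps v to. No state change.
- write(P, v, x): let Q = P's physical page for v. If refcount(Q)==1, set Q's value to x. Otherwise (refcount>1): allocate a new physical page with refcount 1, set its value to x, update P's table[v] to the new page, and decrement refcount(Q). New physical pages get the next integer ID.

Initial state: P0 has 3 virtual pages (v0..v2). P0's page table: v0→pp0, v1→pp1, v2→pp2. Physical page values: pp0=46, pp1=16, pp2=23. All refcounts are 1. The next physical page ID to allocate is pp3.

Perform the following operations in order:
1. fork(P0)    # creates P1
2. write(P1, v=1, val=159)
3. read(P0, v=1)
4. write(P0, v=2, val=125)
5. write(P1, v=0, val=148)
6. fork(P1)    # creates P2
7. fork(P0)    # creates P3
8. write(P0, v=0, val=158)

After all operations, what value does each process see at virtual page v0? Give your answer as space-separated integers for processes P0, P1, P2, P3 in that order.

Answer: 158 148 148 46

Derivation:
Op 1: fork(P0) -> P1. 3 ppages; refcounts: pp0:2 pp1:2 pp2:2
Op 2: write(P1, v1, 159). refcount(pp1)=2>1 -> COPY to pp3. 4 ppages; refcounts: pp0:2 pp1:1 pp2:2 pp3:1
Op 3: read(P0, v1) -> 16. No state change.
Op 4: write(P0, v2, 125). refcount(pp2)=2>1 -> COPY to pp4. 5 ppages; refcounts: pp0:2 pp1:1 pp2:1 pp3:1 pp4:1
Op 5: write(P1, v0, 148). refcount(pp0)=2>1 -> COPY to pp5. 6 ppages; refcounts: pp0:1 pp1:1 pp2:1 pp3:1 pp4:1 pp5:1
Op 6: fork(P1) -> P2. 6 ppages; refcounts: pp0:1 pp1:1 pp2:2 pp3:2 pp4:1 pp5:2
Op 7: fork(P0) -> P3. 6 ppages; refcounts: pp0:2 pp1:2 pp2:2 pp3:2 pp4:2 pp5:2
Op 8: write(P0, v0, 158). refcount(pp0)=2>1 -> COPY to pp6. 7 ppages; refcounts: pp0:1 pp1:2 pp2:2 pp3:2 pp4:2 pp5:2 pp6:1
P0: v0 -> pp6 = 158
P1: v0 -> pp5 = 148
P2: v0 -> pp5 = 148
P3: v0 -> pp0 = 46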